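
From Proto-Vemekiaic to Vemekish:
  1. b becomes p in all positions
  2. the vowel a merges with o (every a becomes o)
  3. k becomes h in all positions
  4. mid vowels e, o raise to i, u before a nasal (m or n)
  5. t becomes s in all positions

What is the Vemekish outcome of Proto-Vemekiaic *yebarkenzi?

yeporhinzi

Vemekish: *yebarkenzi > yeparkenzi > yeporkenzi > yeporhenzi > yeporhinzi  (by unconditioned shift, vowel merger, unconditioned shift, pre-nasal raising)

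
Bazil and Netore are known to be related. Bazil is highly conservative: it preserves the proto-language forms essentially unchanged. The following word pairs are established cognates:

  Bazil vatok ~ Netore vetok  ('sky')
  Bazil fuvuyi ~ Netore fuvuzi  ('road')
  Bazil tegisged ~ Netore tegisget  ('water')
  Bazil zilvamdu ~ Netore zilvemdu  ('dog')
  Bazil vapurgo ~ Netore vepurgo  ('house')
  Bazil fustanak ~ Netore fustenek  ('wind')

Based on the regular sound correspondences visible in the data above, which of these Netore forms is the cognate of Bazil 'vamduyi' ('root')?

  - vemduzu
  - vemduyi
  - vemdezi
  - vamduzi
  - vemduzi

vemduzi

zilvamdu ~ zilvemdu — Bazil a corresponds to Netore e after a consonant, before a nasal.
fuvuyi ~ fuvuzi — Bazil y corresponds to Netore z between vowels (before a front vowel).
Applying these to Bazil 'vamduyi':
  vamduyi → vemduyi   (a→e after a consonant, before a nasal)
  vemduyi → vemduzi   (y→z between vowels (before a front vowel))
So the Netore cognate is 'vemduzi'.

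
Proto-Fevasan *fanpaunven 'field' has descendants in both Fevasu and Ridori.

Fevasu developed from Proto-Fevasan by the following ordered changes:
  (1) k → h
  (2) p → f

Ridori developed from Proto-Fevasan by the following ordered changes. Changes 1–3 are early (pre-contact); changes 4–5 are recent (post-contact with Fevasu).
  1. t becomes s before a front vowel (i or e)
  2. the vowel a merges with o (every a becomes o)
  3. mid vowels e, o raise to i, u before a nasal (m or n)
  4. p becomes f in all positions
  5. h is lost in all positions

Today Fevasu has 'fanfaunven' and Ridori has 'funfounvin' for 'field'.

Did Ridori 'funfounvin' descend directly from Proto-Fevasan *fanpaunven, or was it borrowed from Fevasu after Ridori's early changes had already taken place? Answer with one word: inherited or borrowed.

inherited

If inherited, *fanpaunven would pass through all of Ridori's changes:
Ridori: *fanpaunven > fonpounven > funpounvin > funfounvin  (by vowel merger, pre-nasal raising, unconditioned shift)
If borrowed from Fevasu 'fanfaunven' after the early changes, it would undergo only the recent ones:
  rule 4 (unconditioned shift): no change (fanfaunven)
  rule 5 (h-loss): no change (fanfaunven)
  ⇒ as a loan: fanfaunven
Ridori 'funfounvin' matches the inherited outcome exactly, so it is an inherited cognate, not a loan.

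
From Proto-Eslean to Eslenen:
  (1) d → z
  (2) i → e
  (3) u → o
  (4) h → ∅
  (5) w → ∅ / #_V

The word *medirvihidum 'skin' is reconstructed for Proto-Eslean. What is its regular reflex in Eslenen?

mezerveezom

Eslenen: *medirvihidum > mezirvihizum > mezervehezum > mezervehezom > mezerveezom  (by unconditioned shift, vowel merger, vowel merger, h-loss)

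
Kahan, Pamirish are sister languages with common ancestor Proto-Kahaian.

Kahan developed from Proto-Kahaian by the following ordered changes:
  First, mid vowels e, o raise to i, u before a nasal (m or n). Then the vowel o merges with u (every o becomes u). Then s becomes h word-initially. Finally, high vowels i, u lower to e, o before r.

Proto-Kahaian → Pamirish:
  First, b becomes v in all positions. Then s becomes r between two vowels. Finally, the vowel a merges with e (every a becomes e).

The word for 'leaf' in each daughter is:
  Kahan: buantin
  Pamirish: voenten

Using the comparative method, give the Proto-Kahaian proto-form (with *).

Position 2: Kahan has u, Pamirish has o. Pamirish preserves o here (none of its changes turn any other segment into o), so the proto-segment is *o.
Position 3: Kahan has a, Pamirish has e. Kahan preserves a here (none of its changes turn any other segment into a), so the proto-segment is *a.
Verify the candidate proto-form against each daughter:
Kahan: start from *boanten.
  rule 1 (pre-nasal raising): boanten → boantin
  rule 2 (vowel merger): boantin → buantin
  rule 3: no change — buantin
  rule 4: no change — buantin
  ⇒ Kahan buantin
Pamirish: start from *boanten.
  rule 1 (unconditioned shift): boanten → voanten
  rule 2: no change — voanten
  rule 3 (vowel merger): voanten → voenten
  ⇒ Pamirish voenten
No other proto-form is consistent with every reflex, so the reconstruction is *boanten.

*boanten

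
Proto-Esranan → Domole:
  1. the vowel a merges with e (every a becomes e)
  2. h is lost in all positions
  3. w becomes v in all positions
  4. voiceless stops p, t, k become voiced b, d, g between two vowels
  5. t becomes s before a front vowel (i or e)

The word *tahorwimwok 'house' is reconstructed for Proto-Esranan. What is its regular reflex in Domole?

seorvimvok

Domole: start from *tahorwimwok.
  rule 1 (vowel merger): tahorwimwok → tehorwimwok
  rule 2 (h-loss): tehorwimwok → teorwimwok
  rule 3 (unconditioned shift): teorwimwok → teorvimvok
  rule 4: no change — teorvimvok
  rule 5 (palatalisation): teorvimvok → seorvimvok
  ⇒ Domole seorvimvok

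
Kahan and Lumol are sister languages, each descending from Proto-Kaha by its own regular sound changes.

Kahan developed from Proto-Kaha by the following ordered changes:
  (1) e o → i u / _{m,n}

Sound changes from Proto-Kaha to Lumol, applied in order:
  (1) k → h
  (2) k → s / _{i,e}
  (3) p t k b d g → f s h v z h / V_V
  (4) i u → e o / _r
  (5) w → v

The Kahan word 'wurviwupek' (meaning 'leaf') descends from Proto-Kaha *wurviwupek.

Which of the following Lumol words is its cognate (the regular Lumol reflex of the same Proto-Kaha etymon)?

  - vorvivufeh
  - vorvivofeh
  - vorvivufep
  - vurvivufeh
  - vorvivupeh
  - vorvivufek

Lumol: *wurviwupek
  wurviwupek → wurviwupeh   [unconditioned shift]
  wurviwupeh (rule 2 does not apply)
  wurviwupeh → wurviwufeh   [intervocalic lenition]
  wurviwufeh → worviwufeh   [pre-rhotic lowering]
  worviwufeh → vorvivufeh   [unconditioned shift]
  giving Lumol vorvivufeh.
Among the options, 'vorvivufeh' alone shows every Lumol change applied in order.

vorvivufeh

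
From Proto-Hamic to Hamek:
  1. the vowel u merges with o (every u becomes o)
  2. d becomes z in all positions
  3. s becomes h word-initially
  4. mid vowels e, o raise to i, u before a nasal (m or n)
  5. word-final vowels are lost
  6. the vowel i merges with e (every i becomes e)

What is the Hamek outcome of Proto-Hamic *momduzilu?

Hamek: start from *momduzilu.
  rule 1 (vowel merger): momduzilu → momdozilo
  rule 2 (unconditioned shift): momdozilo → momzozilo
  rule 3: no change — momzozilo
  rule 4 (pre-nasal raising): momzozilo → mumzozilo
  rule 5 (apocope): mumzozilo → mumzozil
  rule 6 (vowel merger): mumzozil → mumzozel
  ⇒ Hamek mumzozel

mumzozel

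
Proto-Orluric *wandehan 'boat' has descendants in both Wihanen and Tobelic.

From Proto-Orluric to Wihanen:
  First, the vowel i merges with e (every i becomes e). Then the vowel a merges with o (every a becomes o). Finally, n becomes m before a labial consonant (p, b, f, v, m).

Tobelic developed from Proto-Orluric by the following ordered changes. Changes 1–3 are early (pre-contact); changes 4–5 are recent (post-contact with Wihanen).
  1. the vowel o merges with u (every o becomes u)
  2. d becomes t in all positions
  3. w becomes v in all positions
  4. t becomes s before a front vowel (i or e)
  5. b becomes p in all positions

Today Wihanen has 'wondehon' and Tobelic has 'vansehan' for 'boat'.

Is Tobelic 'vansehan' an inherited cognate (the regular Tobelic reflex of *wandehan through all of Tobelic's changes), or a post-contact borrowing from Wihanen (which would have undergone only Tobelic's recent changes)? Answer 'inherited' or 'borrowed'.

If inherited, *wandehan would pass through all of Tobelic's changes:
Tobelic: *wandehan
  wandehan (rule 1 does not apply)
  wandehan → wantehan   [unconditioned shift]
  wantehan → vantehan   [unconditioned shift]
  vantehan → vansehan   [palatalisation]
  vansehan (rule 5 does not apply)
  giving Tobelic vansehan.
If borrowed from Wihanen 'wondehon' after the early changes, it would undergo only the recent ones:
  rule 4 (palatalisation): no change (wondehon)
  rule 5 (unconditioned shift): no change (wondehon)
  ⇒ as a loan: wondehon
Tobelic 'vansehan' matches the inherited outcome exactly, so it is an inherited cognate, not a loan.

inherited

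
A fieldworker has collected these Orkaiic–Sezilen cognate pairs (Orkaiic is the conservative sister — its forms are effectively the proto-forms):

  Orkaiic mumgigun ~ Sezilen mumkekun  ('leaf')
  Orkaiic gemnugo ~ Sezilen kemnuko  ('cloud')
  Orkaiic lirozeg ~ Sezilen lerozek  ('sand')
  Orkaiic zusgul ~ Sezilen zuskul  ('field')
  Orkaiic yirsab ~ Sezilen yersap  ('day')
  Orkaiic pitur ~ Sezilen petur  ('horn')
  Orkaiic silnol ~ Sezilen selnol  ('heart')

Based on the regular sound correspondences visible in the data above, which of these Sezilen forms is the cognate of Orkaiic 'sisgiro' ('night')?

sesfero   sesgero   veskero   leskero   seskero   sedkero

mumgigun ~ mumkekun, pitur ~ petur — Orkaiic i corresponds to Sezilen e after a consonant, before a consonant other than r, m, n, p, b, f, v.
mumgigun ~ mumkekun — Orkaiic g corresponds to Sezilen k after a consonant, before a front vowel.
lirozeg ~ lerozek, yirsab ~ yersap — Orkaiic i corresponds to Sezilen e after a consonant, before r.
Applying these to Orkaiic 'sisgiro':
  sisgiro → sesgiro   (i→e after a consonant, before a consonant other than r, m, n, p, b, f, v)
  sesgiro → seskiro   (g→k after a consonant, before a front vowel)
  seskiro → seskero   (i→e after a consonant, before r)
So the Sezilen cognate is 'seskero'.

seskero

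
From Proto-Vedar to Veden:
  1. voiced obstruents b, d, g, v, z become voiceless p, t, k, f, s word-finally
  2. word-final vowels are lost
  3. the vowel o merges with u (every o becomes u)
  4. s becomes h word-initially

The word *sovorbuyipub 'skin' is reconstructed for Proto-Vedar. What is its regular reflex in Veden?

huvurbuyipup

Veden: *sovorbuyipub
  sovorbuyipub → sovorbuyipup   [final devoicing]
  sovorbuyipup (rule 2 does not apply)
  sovorbuyipup → suvurbuyipup   [vowel merger]
  suvurbuyipup → huvurbuyipup   [debuccalisation]
  giving Veden huvurbuyipup.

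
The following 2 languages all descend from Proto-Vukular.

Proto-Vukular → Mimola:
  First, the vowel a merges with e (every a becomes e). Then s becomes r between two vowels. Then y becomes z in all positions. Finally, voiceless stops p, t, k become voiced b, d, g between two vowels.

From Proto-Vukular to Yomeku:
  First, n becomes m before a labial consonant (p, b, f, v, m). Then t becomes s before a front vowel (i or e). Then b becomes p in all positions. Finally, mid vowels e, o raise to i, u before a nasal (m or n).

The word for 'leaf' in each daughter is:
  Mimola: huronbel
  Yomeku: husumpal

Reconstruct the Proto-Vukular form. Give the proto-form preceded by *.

*husonbal

Position 5: Mimola has n, Yomeku has m. Mimola preserves n here (none of its changes turn any other segment into n), so the proto-segment is *n.
Position 7: Mimola has e, Yomeku has a. Yomeku preserves a here (none of its changes turn any other segment into a), so the proto-segment is *a.
Continuing position by position gives *husonbal; check it forward:
Mimola: *husonbal > husonbel > huronbel  (by vowel merger, rhotacism)
Yomeku: start from *husonbal.
  rule 1 (nasal place assimilation): husonbal → husombal
  rule 2: no change — husombal
  rule 3 (unconditioned shift): husombal → husompal
  rule 4 (pre-nasal raising): husompal → husumpal
  ⇒ Yomeku husumpal
Only *husonbal yields all of Mimola huronbel, Yomeku husumpal.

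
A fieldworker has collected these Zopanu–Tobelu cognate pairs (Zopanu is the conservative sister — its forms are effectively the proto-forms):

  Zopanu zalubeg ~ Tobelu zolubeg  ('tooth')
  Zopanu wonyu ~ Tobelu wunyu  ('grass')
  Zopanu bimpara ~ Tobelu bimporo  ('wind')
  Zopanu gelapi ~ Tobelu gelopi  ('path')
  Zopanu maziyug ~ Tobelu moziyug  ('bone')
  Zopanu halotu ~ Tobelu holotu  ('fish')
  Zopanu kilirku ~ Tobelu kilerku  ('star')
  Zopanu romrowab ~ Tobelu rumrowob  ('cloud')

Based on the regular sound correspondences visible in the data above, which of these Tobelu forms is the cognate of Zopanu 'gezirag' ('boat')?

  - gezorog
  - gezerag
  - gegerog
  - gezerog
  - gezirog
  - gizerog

kilirku ~ kilerku — Zopanu i corresponds to Tobelu e after a consonant, before r.
zalubeg ~ zolubeg, maziyug ~ moziyug — Zopanu a corresponds to Tobelu o after a consonant, before a consonant other than r, m, n, p, b, f, v.
Applying these to Zopanu 'gezirag':
  gezirag → gezerag   (i→e after a consonant, before r)
  gezerag → gezerog   (a→o after a consonant, before a consonant other than r, m, n, p, b, f, v)
So the Tobelu cognate is 'gezerog'.

gezerog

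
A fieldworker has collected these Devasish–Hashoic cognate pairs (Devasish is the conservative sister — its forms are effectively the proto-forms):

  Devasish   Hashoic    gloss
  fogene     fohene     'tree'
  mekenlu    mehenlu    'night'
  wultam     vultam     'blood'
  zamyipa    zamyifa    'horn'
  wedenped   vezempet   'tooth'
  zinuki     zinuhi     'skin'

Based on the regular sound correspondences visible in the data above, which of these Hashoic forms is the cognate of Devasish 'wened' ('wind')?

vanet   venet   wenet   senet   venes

wedenped ~ vezempet — Devasish w corresponds to Hashoic v word-initially before a front vowel.
wedenped ~ vezempet — Devasish d corresponds to Hashoic t word-finally.
Applying these to Devasish 'wened':
  wened → vened   (w→v word-initially before a front vowel)
  vened → venet   (d→t word-finally)
So the Hashoic cognate is 'venet'.

venet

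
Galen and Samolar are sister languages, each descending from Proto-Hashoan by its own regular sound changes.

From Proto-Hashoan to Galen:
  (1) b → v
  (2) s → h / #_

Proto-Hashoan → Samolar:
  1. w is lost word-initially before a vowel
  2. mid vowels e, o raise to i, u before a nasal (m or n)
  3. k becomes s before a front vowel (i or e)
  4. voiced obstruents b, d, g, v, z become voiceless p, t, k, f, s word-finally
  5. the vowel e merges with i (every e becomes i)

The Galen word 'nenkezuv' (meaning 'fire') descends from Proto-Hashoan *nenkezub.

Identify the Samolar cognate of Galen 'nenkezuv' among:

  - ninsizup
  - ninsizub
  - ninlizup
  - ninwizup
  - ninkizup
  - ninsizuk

Samolar: *nenkezub > ninkezub > ninsezub > ninsezup > ninsizup  (by pre-nasal raising, palatalisation, final devoicing, vowel merger)
The other candidates each miss or misapply at least one Samolar change.

ninsizup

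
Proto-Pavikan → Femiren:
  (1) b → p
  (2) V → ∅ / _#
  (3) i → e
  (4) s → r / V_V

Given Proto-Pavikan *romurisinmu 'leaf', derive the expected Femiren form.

romurerenm

Femiren: *romurisinmu
  romurisinmu (rule 1 does not apply)
  romurisinmu → romurisinm   [apocope]
  romurisinm → romuresenm   [vowel merger]
  romuresenm → romurerenm   [rhotacism]
  giving Femiren romurerenm.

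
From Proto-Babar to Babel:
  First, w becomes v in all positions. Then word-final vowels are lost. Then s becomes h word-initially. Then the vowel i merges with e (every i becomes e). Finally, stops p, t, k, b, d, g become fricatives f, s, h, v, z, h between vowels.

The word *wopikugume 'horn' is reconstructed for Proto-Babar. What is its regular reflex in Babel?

Babel: *wopikugume
  wopikugume → vopikugume   [unconditioned shift]
  vopikugume → vopikugum   [apocope]
  vopikugum (rule 3 does not apply)
  vopikugum → vopekugum   [vowel merger]
  vopekugum → vofehuhum   [intervocalic lenition]
  giving Babel vofehuhum.

vofehuhum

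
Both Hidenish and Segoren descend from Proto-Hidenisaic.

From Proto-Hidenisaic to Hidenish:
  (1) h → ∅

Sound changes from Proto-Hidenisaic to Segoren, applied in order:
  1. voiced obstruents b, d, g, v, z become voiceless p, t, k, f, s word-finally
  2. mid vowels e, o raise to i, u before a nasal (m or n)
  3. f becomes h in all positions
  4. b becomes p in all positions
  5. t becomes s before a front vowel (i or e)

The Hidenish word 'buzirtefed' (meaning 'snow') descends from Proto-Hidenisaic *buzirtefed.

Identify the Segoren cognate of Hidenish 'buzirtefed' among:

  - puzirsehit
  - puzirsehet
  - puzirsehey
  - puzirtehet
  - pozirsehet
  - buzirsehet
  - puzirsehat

Segoren: start from *buzirtefed.
  rule 1 (final devoicing): buzirtefed → buzirtefet
  rule 2: no change — buzirtefet
  rule 3 (unconditioned shift): buzirtefet → buzirtehet
  rule 4 (unconditioned shift): buzirtehet → puzirtehet
  rule 5 (palatalisation): puzirtehet → puzirsehet
  ⇒ Segoren puzirsehet
The other candidates each miss or misapply at least one Segoren change.

puzirsehet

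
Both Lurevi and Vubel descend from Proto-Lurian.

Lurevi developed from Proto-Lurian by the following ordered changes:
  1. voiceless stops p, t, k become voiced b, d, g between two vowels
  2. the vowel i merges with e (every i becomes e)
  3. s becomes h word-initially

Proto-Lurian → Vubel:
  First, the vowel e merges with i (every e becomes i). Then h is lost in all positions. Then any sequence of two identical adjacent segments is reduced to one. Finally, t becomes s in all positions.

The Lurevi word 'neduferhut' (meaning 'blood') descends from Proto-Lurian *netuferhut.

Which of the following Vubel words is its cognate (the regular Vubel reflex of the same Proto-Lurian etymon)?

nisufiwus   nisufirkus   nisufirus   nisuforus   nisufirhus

nisufirus

Vubel: *netuferhut
  netuferhut → nitufirhut   [vowel merger]
  nitufirhut → nitufirut   [h-loss]
  nitufirut (rule 3 does not apply)
  nitufirut → nisufirus   [unconditioned shift]
  giving Vubel nisufirus.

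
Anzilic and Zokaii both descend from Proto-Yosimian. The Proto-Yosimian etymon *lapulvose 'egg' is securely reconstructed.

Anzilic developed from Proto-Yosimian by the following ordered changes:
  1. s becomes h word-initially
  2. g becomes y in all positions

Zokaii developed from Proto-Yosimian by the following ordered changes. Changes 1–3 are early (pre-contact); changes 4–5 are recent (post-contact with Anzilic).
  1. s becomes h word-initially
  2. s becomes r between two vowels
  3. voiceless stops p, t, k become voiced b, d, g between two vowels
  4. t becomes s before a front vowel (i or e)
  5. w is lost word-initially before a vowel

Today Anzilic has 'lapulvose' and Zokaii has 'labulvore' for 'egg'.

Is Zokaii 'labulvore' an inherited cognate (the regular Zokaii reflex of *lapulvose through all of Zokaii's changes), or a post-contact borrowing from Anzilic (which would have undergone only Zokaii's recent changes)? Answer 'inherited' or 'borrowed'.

inherited

If inherited, *lapulvose would pass through all of Zokaii's changes:
Zokaii: *lapulvose > lapulvore > labulvore  (by rhotacism, intervocalic voicing)
If borrowed from Anzilic 'lapulvose' after the early changes, it would undergo only the recent ones:
  rule 4 (palatalisation): no change (lapulvose)
  rule 5 (glide loss): no change (lapulvose)
  ⇒ as a loan: lapulvose
Zokaii 'labulvore' matches the inherited outcome exactly, so it is an inherited cognate, not a loan.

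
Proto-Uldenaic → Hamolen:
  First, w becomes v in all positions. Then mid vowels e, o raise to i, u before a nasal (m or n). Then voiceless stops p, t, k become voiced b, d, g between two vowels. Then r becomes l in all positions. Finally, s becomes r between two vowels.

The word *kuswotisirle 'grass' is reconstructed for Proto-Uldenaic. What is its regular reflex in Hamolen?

kusvodirille

Hamolen: *kuswotisirle
  kuswotisirle → kusvotisirle   [unconditioned shift]
  kusvotisirle (rule 2 does not apply)
  kusvotisirle → kusvodisirle   [intervocalic voicing]
  kusvodisirle → kusvodisille   [unconditioned shift]
  kusvodisille → kusvodirille   [rhotacism]
  giving Hamolen kusvodirille.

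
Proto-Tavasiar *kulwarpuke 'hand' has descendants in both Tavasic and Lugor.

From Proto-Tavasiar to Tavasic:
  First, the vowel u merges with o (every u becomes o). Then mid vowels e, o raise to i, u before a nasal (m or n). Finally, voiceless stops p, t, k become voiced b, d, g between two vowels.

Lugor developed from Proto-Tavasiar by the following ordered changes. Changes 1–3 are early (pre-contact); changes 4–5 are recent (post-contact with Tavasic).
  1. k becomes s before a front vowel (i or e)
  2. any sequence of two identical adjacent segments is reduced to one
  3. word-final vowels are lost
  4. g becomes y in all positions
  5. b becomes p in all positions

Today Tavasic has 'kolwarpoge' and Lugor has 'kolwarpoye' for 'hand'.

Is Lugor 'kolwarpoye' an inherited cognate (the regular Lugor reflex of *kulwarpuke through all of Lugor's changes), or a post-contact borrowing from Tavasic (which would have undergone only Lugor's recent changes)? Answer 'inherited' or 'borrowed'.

borrowed

If inherited, *kulwarpuke would pass through all of Lugor's changes:
Lugor: *kulwarpuke > kulwarpuse > kulwarpus  (by palatalisation, apocope)
If borrowed from Tavasic 'kolwarpoge' after the early changes, it would undergo only the recent ones:
  rule 4 (unconditioned shift): kolwarpoge → kolwarpoye
  rule 5 (unconditioned shift): no change (kolwarpoye)
  ⇒ as a loan: kolwarpoye
Lugor 'kolwarpoye' matches the loan outcome 'kolwarpoye', not the inherited 'kulwarpus' — it skipped the early Lugor changes, so it was borrowed from Tavasic.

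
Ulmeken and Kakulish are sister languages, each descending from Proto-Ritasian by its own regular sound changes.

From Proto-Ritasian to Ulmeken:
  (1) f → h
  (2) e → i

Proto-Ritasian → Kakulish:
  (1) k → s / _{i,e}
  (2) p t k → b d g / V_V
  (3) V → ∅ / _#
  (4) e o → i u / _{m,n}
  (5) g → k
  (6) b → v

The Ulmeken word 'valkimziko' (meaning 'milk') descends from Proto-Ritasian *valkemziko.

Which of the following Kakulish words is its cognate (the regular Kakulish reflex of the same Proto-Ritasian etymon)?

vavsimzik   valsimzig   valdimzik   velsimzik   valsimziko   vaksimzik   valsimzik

Kakulish: start from *valkemziko.
  rule 1 (palatalisation): valkemziko → valsemziko
  rule 2 (intervocalic voicing): valsemziko → valsemzigo
  rule 3 (apocope): valsemzigo → valsemzig
  rule 4 (pre-nasal raising): valsemzig → valsimzig
  rule 5 (unconditioned shift): valsimzig → valsimzik
  rule 6: no change — valsimzik
  ⇒ Kakulish valsimzik
The other candidates each miss or misapply at least one Kakulish change.

valsimzik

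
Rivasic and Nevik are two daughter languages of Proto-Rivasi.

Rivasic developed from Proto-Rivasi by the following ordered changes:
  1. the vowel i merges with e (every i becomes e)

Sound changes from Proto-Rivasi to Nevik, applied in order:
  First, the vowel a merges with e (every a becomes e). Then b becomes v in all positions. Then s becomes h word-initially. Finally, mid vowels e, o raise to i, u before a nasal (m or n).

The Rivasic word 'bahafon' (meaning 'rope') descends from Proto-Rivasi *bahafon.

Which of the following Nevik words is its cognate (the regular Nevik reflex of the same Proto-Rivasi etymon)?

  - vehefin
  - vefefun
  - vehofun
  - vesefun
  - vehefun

Nevik: start from *bahafon.
  rule 1 (vowel merger): bahafon → behefon
  rule 2 (unconditioned shift): behefon → vehefon
  rule 3: no change — vehefon
  rule 4 (pre-nasal raising): vehefon → vehefun
  ⇒ Nevik vehefun
The other candidates each miss or misapply at least one Nevik change.

vehefun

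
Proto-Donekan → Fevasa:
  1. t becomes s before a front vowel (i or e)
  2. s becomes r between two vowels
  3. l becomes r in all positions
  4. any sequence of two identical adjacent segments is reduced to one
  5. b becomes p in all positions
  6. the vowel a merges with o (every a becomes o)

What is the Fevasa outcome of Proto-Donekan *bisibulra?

piripuro

Fevasa: start from *bisibulra.
  rule 1: no change — bisibulra
  rule 2 (rhotacism): bisibulra → biribulra
  rule 3 (unconditioned shift): biribulra → biriburra
  rule 4 (degemination): biriburra → biribura
  rule 5 (unconditioned shift): biribura → piripura
  rule 6 (vowel merger): piripura → piripuro
  ⇒ Fevasa piripuro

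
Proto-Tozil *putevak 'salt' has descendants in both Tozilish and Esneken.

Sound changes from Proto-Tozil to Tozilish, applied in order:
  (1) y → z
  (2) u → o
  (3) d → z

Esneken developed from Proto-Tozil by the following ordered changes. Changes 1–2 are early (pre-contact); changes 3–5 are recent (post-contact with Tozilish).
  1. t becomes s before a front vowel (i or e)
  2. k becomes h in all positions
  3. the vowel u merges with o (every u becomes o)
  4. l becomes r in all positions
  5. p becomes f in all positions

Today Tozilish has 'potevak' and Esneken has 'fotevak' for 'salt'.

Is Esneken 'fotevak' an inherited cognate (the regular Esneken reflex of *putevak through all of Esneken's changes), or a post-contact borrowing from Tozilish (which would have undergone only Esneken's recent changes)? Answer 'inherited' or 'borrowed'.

borrowed

If inherited, *putevak would pass through all of Esneken's changes:
Esneken: *putevak > pusevak > pusevah > posevah > fosevah  (by palatalisation, unconditioned shift, vowel merger, unconditioned shift)
If borrowed from Tozilish 'potevak' after the early changes, it would undergo only the recent ones:
  rule 3 (vowel merger): no change (potevak)
  rule 4 (unconditioned shift): no change (potevak)
  rule 5 (unconditioned shift): potevak → fotevak
  ⇒ as a loan: fotevak
Esneken 'fotevak' matches the loan outcome 'fotevak', not the inherited 'fosevah' — it skipped the early Esneken changes, so it was borrowed from Tozilish.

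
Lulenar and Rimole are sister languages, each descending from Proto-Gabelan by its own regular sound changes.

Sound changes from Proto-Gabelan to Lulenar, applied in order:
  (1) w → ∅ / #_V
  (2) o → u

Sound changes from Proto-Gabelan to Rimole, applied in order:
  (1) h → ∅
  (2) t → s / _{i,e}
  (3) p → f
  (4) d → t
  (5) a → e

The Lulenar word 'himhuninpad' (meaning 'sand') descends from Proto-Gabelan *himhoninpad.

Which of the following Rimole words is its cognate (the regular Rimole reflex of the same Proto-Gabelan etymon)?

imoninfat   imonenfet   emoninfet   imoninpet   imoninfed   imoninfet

imoninfet

Rimole: *himhoninpad > imoninpad > imoninfad > imoninfat > imoninfet  (by h-loss, unconditioned shift, unconditioned shift, vowel merger)
The other candidates each miss or misapply at least one Rimole change.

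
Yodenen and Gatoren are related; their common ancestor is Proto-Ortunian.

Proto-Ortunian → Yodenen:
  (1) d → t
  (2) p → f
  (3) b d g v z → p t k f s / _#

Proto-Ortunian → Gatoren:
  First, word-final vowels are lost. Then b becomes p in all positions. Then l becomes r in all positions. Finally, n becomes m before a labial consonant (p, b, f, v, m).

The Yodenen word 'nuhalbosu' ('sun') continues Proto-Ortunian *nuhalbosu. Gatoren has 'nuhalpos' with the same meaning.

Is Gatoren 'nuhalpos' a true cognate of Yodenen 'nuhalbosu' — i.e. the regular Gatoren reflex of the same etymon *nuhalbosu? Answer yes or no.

Derive the expected Gatoren reflex of *nuhalbosu:
Gatoren: *nuhalbosu > nuhalbos > nuhalpos > nuharpos  (by apocope, unconditioned shift, unconditioned shift)
The regular Gatoren reflex would be 'nuharpos', but the attested form is 'nuhalpos'. The correspondence is irregular, so they are not cognates (the Gatoren form has a different source).

no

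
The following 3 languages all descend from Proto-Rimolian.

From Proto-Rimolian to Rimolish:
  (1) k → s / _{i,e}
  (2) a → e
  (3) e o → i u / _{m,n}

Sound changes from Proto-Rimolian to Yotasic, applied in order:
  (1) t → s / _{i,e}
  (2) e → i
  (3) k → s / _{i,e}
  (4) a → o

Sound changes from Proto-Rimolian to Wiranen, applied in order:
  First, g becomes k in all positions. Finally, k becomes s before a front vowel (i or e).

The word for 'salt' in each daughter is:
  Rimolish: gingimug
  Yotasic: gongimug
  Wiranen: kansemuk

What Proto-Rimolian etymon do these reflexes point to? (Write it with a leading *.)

Position 1: Rimolish has g, Yotasic has g, Wiranen has k. Rimolish preserves g here (none of its changes turn any other segment into g), so the proto-segment is *g.
Position 5: Rimolish has i, Yotasic has i, Wiranen has e. Wiranen preserves e here (none of its changes turn any other segment into e), so the proto-segment is *e.
Position 8: Rimolish has g, Yotasic has g, Wiranen has k. Rimolish preserves g here (none of its changes turn any other segment into g), so the proto-segment is *g.
This points to *gangemug. Verify forward in each daughter:
Rimolish: *gangemug
  gangemug (rule 1 does not apply)
  gangemug → gengemug   [vowel merger]
  gengemug → gingimug   [pre-nasal raising]
  giving Rimolish gingimug.
Yotasic: *gangemug
  gangemug (rule 1 does not apply)
  gangemug → gangimug   [vowel merger]
  gangimug (rule 3 does not apply)
  gangimug → gongimug   [vowel merger]
  giving Yotasic gongimug.
Wiranen: *gangemug > kankemuk > kansemuk  (by unconditioned shift, palatalisation)
Only *gangemug yields all of Rimolish gingimug, Yotasic gongimug, Wiranen kansemuk.

*gangemug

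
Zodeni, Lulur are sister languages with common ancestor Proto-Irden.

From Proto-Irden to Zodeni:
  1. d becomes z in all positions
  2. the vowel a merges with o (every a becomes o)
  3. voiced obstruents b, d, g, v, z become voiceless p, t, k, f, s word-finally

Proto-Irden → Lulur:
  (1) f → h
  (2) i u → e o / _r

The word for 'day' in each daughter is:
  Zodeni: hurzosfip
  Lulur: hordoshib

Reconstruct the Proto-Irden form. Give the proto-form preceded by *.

Position 7: Zodeni has f, Lulur has h. Taking the neighbouring segments as reconstructed: Zodeni f can only go back to *f; Lulur h could go back to *f or *h — the one source consistent with every daughter is *f.
Position 2: Zodeni has u, Lulur has o. Zodeni preserves u here (none of its changes turn any other segment into u), so the proto-segment is *u.
Continuing position by position gives *hurdosfib; check it forward:
Zodeni: *hurdosfib
  hurdosfib → hurzosfib   [unconditioned shift]
  hurzosfib (rule 2 does not apply)
  hurzosfib → hurzosfip   [final devoicing]
  giving Zodeni hurzosfip.
Lulur: *hurdosfib
  hurdosfib → hurdoshib   [unconditioned shift]
  hurdoshib → hordoshib   [pre-rhotic lowering]
  giving Lulur hordoshib.
Only *hurdosfib yields all of Zodeni hurzosfip, Lulur hordoshib.

*hurdosfib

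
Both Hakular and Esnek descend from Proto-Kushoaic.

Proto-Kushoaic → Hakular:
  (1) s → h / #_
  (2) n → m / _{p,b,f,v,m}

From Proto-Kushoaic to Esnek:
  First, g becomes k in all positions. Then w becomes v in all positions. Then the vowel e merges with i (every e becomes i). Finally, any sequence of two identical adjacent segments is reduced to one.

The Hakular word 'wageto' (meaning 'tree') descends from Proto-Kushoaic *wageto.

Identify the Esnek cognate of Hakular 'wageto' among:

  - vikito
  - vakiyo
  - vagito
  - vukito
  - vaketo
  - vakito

Esnek: start from *wageto.
  rule 1 (unconditioned shift): wageto → waketo
  rule 2 (unconditioned shift): waketo → vaketo
  rule 3 (vowel merger): vaketo → vakito
  rule 4: no change — vakito
  ⇒ Esnek vakito
Only 'vakito' matches the regular Esnek development of *wageto.

vakito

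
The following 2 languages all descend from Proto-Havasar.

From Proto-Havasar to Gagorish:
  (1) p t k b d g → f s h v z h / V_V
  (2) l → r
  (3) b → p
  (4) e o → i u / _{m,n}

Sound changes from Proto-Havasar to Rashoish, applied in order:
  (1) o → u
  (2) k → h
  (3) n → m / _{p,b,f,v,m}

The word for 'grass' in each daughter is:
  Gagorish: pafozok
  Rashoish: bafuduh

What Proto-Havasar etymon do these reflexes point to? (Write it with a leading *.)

*bafodok

Position 1: Gagorish has p, Rashoish has b. Rashoish preserves b here (none of its changes turn any other segment into b), so the proto-segment is *b.
Position 4: Gagorish has o, Rashoish has u. Gagorish preserves o here (none of its changes turn any other segment into o), so the proto-segment is *o.
Continuing position by position gives *bafodok; check it forward:
Gagorish: *bafodok > bafozok > pafozok  (by intervocalic lenition, unconditioned shift)
Rashoish: *bafodok > bafuduk > bafuduh  (by vowel merger, unconditioned shift)
Only *bafodok yields all of Gagorish pafozok, Rashoish bafuduh.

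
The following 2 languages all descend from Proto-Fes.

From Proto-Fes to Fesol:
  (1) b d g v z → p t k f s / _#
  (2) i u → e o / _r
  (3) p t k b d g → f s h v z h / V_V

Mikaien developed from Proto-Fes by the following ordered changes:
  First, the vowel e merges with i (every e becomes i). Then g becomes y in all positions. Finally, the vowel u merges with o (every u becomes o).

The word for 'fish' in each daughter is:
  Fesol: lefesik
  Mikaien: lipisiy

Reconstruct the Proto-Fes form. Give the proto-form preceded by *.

*lepesig

Position 3: Fesol has f, Mikaien has p. Mikaien preserves p here (none of its changes turn any other segment into p), so the proto-segment is *p.
Position 2: Fesol has e, Mikaien has i. Taking the neighbouring segments as reconstructed: Fesol e can only go back to *e; Mikaien i could go back to *e or *i — the one source consistent with every daughter is *e.
This points to *lepesig. Verify forward in each daughter:
Fesol: start from *lepesig.
  rule 1 (final devoicing): lepesig → lepesik
  rule 2: no change — lepesik
  rule 3 (intervocalic lenition): lepesik → lefesik
  ⇒ Fesol lefesik
Mikaien: start from *lepesig.
  rule 1 (vowel merger): lepesig → lipisig
  rule 2 (unconditioned shift): lipisig → lipisiy
  rule 3: no change — lipisiy
  ⇒ Mikaien lipisiy
Only *lepesig yields all of Fesol lefesik, Mikaien lipisiy.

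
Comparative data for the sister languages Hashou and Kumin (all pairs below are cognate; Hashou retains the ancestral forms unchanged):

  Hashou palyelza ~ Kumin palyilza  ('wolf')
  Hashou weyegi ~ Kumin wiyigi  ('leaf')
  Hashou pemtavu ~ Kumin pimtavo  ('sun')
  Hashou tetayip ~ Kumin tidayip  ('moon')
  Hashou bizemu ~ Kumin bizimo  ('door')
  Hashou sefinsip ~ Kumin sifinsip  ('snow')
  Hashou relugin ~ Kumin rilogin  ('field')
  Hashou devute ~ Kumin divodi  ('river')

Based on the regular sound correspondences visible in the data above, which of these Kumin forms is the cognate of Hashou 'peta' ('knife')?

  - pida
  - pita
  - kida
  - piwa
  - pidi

pida

palyelza ~ palyilza, weyegi ~ wiyigi — Hashou e corresponds to Kumin i after a consonant, before a consonant other than r, m, n, p, b, f, v.
tetayip ~ tidayip — Hashou t corresponds to Kumin d between vowels (before a back vowel).
Applying these to Hashou 'peta':
  peta → pita   (e→i after a consonant, before a consonant other than r, m, n, p, b, f, v)
  pita → pida   (t→d between vowels (before a back vowel))
So the Kumin cognate is 'pida'.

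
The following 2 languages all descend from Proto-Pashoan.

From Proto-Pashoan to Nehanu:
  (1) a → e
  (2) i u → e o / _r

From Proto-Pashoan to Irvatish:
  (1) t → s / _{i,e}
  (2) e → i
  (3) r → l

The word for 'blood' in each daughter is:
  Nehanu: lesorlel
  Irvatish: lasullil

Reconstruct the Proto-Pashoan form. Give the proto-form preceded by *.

*lasurlel

Position 5: Nehanu has r, Irvatish has l. Nehanu preserves r here (none of its changes turn any other segment into r), so the proto-segment is *r.
Position 7: Nehanu has e, Irvatish has i. Taking the neighbouring segments as reconstructed: Nehanu e could go back to *a or *e; Irvatish i could go back to *e or *i — the one source consistent with every daughter is *e.
Continuing position by position gives *lasurlel; check it forward:
Nehanu: *lasurlel > lesurlel > lesorlel  (by vowel merger, pre-rhotic lowering)
Irvatish: *lasurlel
  lasurlel (rule 1 does not apply)
  lasurlel → lasurlil   [vowel merger]
  lasurlil → lasullil   [unconditioned shift]
  giving Irvatish lasullil.
*lasurlel is the unique common source.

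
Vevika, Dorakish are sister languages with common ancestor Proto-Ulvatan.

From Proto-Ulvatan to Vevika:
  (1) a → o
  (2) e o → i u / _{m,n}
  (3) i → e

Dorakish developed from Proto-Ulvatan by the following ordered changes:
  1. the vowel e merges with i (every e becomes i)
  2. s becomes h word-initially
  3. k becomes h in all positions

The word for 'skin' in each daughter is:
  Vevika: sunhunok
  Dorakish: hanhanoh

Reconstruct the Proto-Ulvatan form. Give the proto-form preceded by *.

Position 2: Vevika has u, Dorakish has a. Dorakish preserves a here (none of its changes turn any other segment into a), so the proto-segment is *a.
Position 8: Vevika has k, Dorakish has h. Vevika preserves k here (none of its changes turn any other segment into k), so the proto-segment is *k.
Position 1: Vevika has s, Dorakish has h. Vevika preserves s here (none of its changes turn any other segment into s), so the proto-segment is *s.
Continuing position by position gives *sanhanok; check it forward:
Vevika: *sanhanok > sonhonok > sunhunok  (by vowel merger, pre-nasal raising)
Dorakish: start from *sanhanok.
  rule 1: no change — sanhanok
  rule 2 (debuccalisation): sanhanok → hanhanok
  rule 3 (unconditioned shift): hanhanok → hanhanoh
  ⇒ Dorakish hanhanoh
No other proto-form is consistent with every reflex, so the reconstruction is *sanhanok.

*sanhanok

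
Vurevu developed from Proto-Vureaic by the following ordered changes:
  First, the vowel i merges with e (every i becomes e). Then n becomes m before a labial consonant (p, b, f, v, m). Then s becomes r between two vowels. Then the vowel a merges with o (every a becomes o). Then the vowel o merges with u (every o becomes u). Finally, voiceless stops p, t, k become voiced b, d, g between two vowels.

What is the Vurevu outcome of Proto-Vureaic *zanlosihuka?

zunlurehugu

Vurevu: *zanlosihuka > zanlosehuka > zanlorehuka > zonlorehuko > zunlurehuku > zunlurehugu  (by vowel merger, rhotacism, vowel merger, vowel merger, intervocalic voicing)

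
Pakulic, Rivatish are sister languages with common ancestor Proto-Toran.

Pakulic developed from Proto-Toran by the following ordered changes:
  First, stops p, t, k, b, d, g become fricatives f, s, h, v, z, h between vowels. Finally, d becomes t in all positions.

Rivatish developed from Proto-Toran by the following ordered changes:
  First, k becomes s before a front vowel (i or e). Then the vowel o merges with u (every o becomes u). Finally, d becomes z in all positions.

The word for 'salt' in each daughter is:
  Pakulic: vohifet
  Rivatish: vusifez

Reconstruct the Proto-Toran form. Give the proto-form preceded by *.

Position 2: Pakulic has o, Rivatish has u. Pakulic preserves o here (none of its changes turn any other segment into o), so the proto-segment is *o.
Position 7: Pakulic has t, Rivatish has z. Taking the neighbouring segments as reconstructed: Pakulic t could go back to *t or *d; Rivatish z could go back to *d or *z — the one source consistent with every daughter is *d.
Position 3: Pakulic has h, Rivatish has s. Taking the neighbouring segments as reconstructed: Pakulic h could go back to *k or *g or *h; Rivatish s could go back to *k or *s — the one source consistent with every daughter is *k.
The remaining positions agree across the daughters. Check the candidate against every language:
Pakulic: *vokifed > vohifed > vohifet  (by intervocalic lenition, unconditioned shift)
Rivatish: start from *vokifed.
  rule 1 (palatalisation): vokifed → vosifed
  rule 2 (vowel merger): vosifed → vusifed
  rule 3 (unconditioned shift): vusifed → vusifez
  ⇒ Rivatish vusifez
Only *vokifed yields all of Pakulic vohifet, Rivatish vusifez.

*vokifed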